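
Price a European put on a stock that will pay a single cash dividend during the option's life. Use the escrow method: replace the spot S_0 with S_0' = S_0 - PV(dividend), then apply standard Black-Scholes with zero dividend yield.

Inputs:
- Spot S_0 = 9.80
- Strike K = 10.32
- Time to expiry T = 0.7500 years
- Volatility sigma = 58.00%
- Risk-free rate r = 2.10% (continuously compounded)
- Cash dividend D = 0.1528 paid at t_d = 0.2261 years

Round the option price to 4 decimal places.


PV(D) = D * exp(-r * t_d) = 0.1528 * 0.99526315 = 0.15207621
S_0' = S_0 - PV(D) = 9.8000 - 0.15207621 = 9.64792379
d1 = (ln(S_0'/K) + (r + sigma^2/2)*T) / (sigma*sqrt(T)) = 0.14843672
d2 = d1 - sigma*sqrt(T) = -0.35385802
exp(-rT) = 0.98437338
N(-d1) = 0.44099906; N(-d2) = 0.63827735
P = K * exp(-rT) * N(-d2) - S_0' * N(-d1) = 10.3200 * 0.98437338 * 0.63827735 - 9.64792379 * 0.44099906 = 2.2294

Answer: Price = 2.2294


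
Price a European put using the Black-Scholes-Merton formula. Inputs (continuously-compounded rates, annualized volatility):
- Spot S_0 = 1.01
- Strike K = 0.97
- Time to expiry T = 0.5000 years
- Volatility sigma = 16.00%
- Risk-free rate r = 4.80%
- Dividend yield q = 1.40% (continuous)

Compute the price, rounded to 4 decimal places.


Answer: Price = 0.0215

Derivation:
d1 = (ln(S/K) + (r - q + 0.5*sigma^2) * T) / (sigma * sqrt(T)) = 0.56400197
d2 = d1 - sigma * sqrt(T) = 0.45086488
exp(-rT) = 0.97628571; exp(-qT) = 0.99302444
P = K * exp(-rT) * N(-d2) - S_0 * exp(-qT) * N(-d1)
N(-d1) = 0.28637640; N(-d2) = 0.32604347
P = 0.9700 * 0.97628571 * 0.32604347 - 1.0100 * 0.99302444 * 0.28637640 = 0.0215


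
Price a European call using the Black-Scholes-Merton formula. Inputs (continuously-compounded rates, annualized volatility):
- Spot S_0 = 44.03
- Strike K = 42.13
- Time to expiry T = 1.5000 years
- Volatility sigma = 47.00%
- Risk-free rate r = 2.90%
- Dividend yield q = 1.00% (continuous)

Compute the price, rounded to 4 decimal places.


Answer: Price = 11.0729

Derivation:
d1 = (ln(S/K) + (r - q + 0.5*sigma^2) * T) / (sigma * sqrt(T)) = 0.41395707
d2 = d1 - sigma * sqrt(T) = -0.16167302
exp(-rT) = 0.95743255; exp(-qT) = 0.98511194
C = S_0 * exp(-qT) * N(d1) - K * exp(-rT) * N(d2)
N(d1) = 0.66054723; N(d2) = 0.43578168
C = 44.0300 * 0.98511194 * 0.66054723 - 42.1300 * 0.95743255 * 0.43578168 = 11.0729


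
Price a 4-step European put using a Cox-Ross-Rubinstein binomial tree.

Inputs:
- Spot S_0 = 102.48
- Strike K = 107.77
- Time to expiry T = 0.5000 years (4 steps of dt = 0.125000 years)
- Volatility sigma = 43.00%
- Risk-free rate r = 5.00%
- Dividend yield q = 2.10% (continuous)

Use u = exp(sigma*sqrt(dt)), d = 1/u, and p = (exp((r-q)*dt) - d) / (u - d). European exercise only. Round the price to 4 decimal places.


dt = T/N = 0.125000
u = exp(sigma*sqrt(dt)) = 1.164193; d = 1/u = 0.858964
p = (exp((r-q)*dt) - d) / (u - d) = 0.473964
Discount per step: exp(-r*dt) = 0.993769
Stock lattice S(k, i) with i counting down-moves:
  k=0: S(0,0) = 102.4800
  k=1: S(1,0) = 119.3065; S(1,1) = 88.0267
  k=2: S(2,0) = 138.8957; S(2,1) = 102.4800; S(2,2) = 75.6118
  k=3: S(3,0) = 161.7014; S(3,1) = 119.3065; S(3,2) = 88.0267; S(3,3) = 64.9478
  k=4: S(4,0) = 188.2516; S(4,1) = 138.8957; S(4,2) = 102.4800; S(4,3) = 75.6118; S(4,4) = 55.7878
Terminal payoffs V(N, i) = max(K - S_T, 0):
  V(4,0) = 0.000000; V(4,1) = 0.000000; V(4,2) = 5.290000; V(4,3) = 32.158246; V(4,4) = 51.982166
Backward induction: V(k, i) = exp(-r*dt) * [p * V(k+1, i) + (1-p) * V(k+1, i+1)].
  V(3,0) = exp(-r*dt) * [p*0.000000 + (1-p)*0.000000] = 0.000000
  V(3,1) = exp(-r*dt) * [p*0.000000 + (1-p)*5.290000] = 2.765393
  V(3,2) = exp(-r*dt) * [p*5.290000 + (1-p)*32.158246] = 19.302647
  V(3,3) = exp(-r*dt) * [p*32.158246 + (1-p)*51.982166] = 42.321008
  V(2,0) = exp(-r*dt) * [p*0.000000 + (1-p)*2.765393] = 1.445633
  V(2,1) = exp(-r*dt) * [p*2.765393 + (1-p)*19.302647] = 11.393155
  V(2,2) = exp(-r*dt) * [p*19.302647 + (1-p)*42.321008] = 31.215427
  V(1,0) = exp(-r*dt) * [p*1.445633 + (1-p)*11.393155] = 6.636778
  V(1,1) = exp(-r*dt) * [p*11.393155 + (1-p)*31.215427] = 21.684433
  V(0,0) = exp(-r*dt) * [p*6.636778 + (1-p)*21.684433] = 14.461718

Answer: Price = V(0,0) = 14.4617


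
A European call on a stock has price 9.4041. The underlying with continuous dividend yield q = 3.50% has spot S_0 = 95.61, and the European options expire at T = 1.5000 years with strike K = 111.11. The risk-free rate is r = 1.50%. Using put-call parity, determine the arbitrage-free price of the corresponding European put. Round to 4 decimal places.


Put-call parity: C - P = S_0 * exp(-qT) - K * exp(-rT).
S_0 * exp(-qT) = 95.6100 * 0.94885432 = 90.71996164
K * exp(-rT) = 111.1100 * 0.97775124 = 108.63793996
P = C - S*exp(-qT) + K*exp(-rT)
P = 9.4041 - 90.71996164 + 108.63793996 = 27.3221

Answer: Put price = 27.3221


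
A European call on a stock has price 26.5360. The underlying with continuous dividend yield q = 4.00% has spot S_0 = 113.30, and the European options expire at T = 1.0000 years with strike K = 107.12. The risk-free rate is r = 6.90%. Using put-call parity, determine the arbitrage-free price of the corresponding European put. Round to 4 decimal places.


Answer: Put price = 17.6565

Derivation:
Put-call parity: C - P = S_0 * exp(-qT) - K * exp(-rT).
S_0 * exp(-qT) = 113.3000 * 0.96078944 = 108.85744346
K * exp(-rT) = 107.1200 * 0.93332668 = 99.97795397
P = C - S*exp(-qT) + K*exp(-rT)
P = 26.5360 - 108.85744346 + 99.97795397 = 17.6565


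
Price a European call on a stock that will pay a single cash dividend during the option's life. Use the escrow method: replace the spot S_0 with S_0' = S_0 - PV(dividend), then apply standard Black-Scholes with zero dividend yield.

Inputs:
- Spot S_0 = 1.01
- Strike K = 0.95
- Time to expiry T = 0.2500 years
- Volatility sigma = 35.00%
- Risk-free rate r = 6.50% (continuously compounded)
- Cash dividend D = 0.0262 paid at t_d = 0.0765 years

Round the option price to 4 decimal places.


Answer: Price = 0.0944

Derivation:
PV(D) = D * exp(-r * t_d) = 0.0262 * 0.99503984 = 0.02607004
S_0' = S_0 - PV(D) = 1.0100 - 0.02607004 = 0.98392996
d1 = (ln(S_0'/K) + (r + sigma^2/2)*T) / (sigma*sqrt(T)) = 0.38088701
d2 = d1 - sigma*sqrt(T) = 0.20588701
exp(-rT) = 0.98388132
N(d1) = 0.64835645; N(d2) = 0.58156041
C = S_0' * N(d1) - K * exp(-rT) * N(d2) = 0.98392996 * 0.64835645 - 0.9500 * 0.98388132 * 0.58156041 = 0.0944


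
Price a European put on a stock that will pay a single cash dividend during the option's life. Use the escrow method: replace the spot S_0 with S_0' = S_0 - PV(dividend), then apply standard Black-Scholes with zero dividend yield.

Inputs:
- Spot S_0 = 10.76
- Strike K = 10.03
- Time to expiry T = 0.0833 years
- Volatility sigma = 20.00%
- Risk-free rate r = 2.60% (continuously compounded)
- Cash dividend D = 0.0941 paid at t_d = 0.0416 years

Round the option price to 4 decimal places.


Answer: Price = 0.0407

Derivation:
PV(D) = D * exp(-r * t_d) = 0.0941 * 0.99891898 = 0.09399828
S_0' = S_0 - PV(D) = 10.7600 - 0.09399828 = 10.66600172
d1 = (ln(S_0'/K) + (r + sigma^2/2)*T) / (sigma*sqrt(T)) = 1.13147151
d2 = d1 - sigma*sqrt(T) = 1.07374803
exp(-rT) = 0.99783654
N(-d1) = 0.12892834; N(-d2) = 0.14146781
P = K * exp(-rT) * N(-d2) - S_0' * N(-d1) = 10.0300 * 0.99783654 * 0.14146781 - 10.66600172 * 0.12892834 = 0.0407


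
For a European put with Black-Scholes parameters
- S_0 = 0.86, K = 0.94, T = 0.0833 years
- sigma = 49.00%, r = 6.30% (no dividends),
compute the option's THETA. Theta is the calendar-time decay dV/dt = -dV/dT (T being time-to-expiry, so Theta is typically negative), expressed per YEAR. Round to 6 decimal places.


d1 = -0.5211293044; d2 = -0.6625518274
phi(d1) = 0.3482877026; exp(-qT) = 1.0000000000; exp(-rT) = 0.9947658462
Theta = -S*exp(-qT)*phi(d1)*sigma/(2*sqrt(T)) + r*K*exp(-rT)*N(-d2) - q*S*exp(-qT)*N(-d1)
N(-d1) = 0.6988616510; N(-d2) = 0.7461911844; sqrt(T) = 0.2886173938
Term 1 = -0.8600 * 1.0000000000 * 0.3482877026 * 0.4900 / (2 * 0.2886173938) = -0.2542612487
Term 2 = 0.0630 * 0.9400 * 0.9947658462 * 0.7461911844 = 0.0439581476
Term 3 = 0 (no dividend yield, q = 0)
Theta = -0.2542612487 + (0.0439581476) + (0.0000000000) = -0.210303

Answer: Theta = -0.210303


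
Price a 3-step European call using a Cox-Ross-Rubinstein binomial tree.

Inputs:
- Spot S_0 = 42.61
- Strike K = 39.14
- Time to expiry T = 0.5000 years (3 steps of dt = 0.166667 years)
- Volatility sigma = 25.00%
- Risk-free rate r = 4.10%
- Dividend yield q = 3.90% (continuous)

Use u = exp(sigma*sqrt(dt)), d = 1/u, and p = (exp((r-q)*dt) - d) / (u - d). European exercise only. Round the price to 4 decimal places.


dt = T/N = 0.166667
u = exp(sigma*sqrt(dt)) = 1.107452; d = 1/u = 0.902974
p = (exp((r-q)*dt) - d) / (u - d) = 0.476137
Discount per step: exp(-r*dt) = 0.993190
Stock lattice S(k, i) with i counting down-moves:
  k=0: S(0,0) = 42.6100
  k=1: S(1,0) = 47.1885; S(1,1) = 38.4757
  k=2: S(2,0) = 52.2591; S(2,1) = 42.6100; S(2,2) = 34.7425
  k=3: S(3,0) = 57.8744; S(3,1) = 47.1885; S(3,2) = 38.4757; S(3,3) = 31.3716
Terminal payoffs V(N, i) = max(S_T - K, 0):
  V(3,0) = 18.734402; V(3,1) = 8.048539; V(3,2) = 0.000000; V(3,3) = 0.000000
Backward induction: V(k, i) = exp(-r*dt) * [p * V(k+1, i) + (1-p) * V(k+1, i+1)].
  V(2,0) = exp(-r*dt) * [p*18.734402 + (1-p)*8.048539] = 13.047014
  V(2,1) = exp(-r*dt) * [p*8.048539 + (1-p)*0.000000] = 3.806110
  V(2,2) = exp(-r*dt) * [p*0.000000 + (1-p)*0.000000] = 0.000000
  V(1,0) = exp(-r*dt) * [p*13.047014 + (1-p)*3.806110] = 8.150163
  V(1,1) = exp(-r*dt) * [p*3.806110 + (1-p)*0.000000] = 1.799889
  V(0,0) = exp(-r*dt) * [p*8.150163 + (1-p)*1.799889] = 4.790641

Answer: Price = V(0,0) = 4.7906


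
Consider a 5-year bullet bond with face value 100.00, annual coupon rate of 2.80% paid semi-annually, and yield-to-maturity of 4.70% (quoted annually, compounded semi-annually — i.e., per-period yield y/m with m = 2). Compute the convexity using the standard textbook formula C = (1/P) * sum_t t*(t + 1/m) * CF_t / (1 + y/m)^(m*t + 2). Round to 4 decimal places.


Answer: Convexity = 24.0554

Derivation:
Coupon per period c = face * coupon_rate / m = 1.400000
Periods per year m = 2; per-period yield y/m = 0.023500
Number of cashflows N = 10
Cashflows (t years, CF_t, discount factor 1/(1+y/m)^(m*t), PV):
  t = 0.5000: CF_t = 1.400000, DF = 0.977040, PV = 1.367855
  t = 1.0000: CF_t = 1.400000, DF = 0.954606, PV = 1.336449
  t = 1.5000: CF_t = 1.400000, DF = 0.932688, PV = 1.305763
  t = 2.0000: CF_t = 1.400000, DF = 0.911273, PV = 1.275783
  t = 2.5000: CF_t = 1.400000, DF = 0.890350, PV = 1.246490
  t = 3.0000: CF_t = 1.400000, DF = 0.869907, PV = 1.217870
  t = 3.5000: CF_t = 1.400000, DF = 0.849934, PV = 1.189907
  t = 4.0000: CF_t = 1.400000, DF = 0.830419, PV = 1.162586
  t = 4.5000: CF_t = 1.400000, DF = 0.811352, PV = 1.135893
  t = 5.0000: CF_t = 101.400000, DF = 0.792723, PV = 80.382125
Price P = sum_t PV_t = 91.620722
Convexity numerator sum_t t*(t + 1/m) * CF_t / (1+y/m)^(m*t + 2):
  t = 0.5000: term = 0.652882
  t = 1.0000: term = 1.913674
  t = 1.5000: term = 3.739470
  t = 2.0000: term = 6.089350
  t = 2.5000: term = 8.924304
  t = 3.0000: term = 12.207158
  t = 3.5000: term = 15.902502
  t = 4.0000: term = 19.976623
  t = 4.5000: term = 24.397439
  t = 5.0000: term = 2110.165337
Convexity = (1/P) * sum = 2203.968739 / 91.620722 = 24.055352


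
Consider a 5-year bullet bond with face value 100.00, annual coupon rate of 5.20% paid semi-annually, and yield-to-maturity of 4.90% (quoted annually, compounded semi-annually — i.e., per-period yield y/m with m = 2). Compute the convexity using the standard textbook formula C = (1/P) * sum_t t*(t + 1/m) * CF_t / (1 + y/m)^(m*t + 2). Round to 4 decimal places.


Coupon per period c = face * coupon_rate / m = 2.600000
Periods per year m = 2; per-period yield y/m = 0.024500
Number of cashflows N = 10
Cashflows (t years, CF_t, discount factor 1/(1+y/m)^(m*t), PV):
  t = 0.5000: CF_t = 2.600000, DF = 0.976086, PV = 2.537823
  t = 1.0000: CF_t = 2.600000, DF = 0.952744, PV = 2.477134
  t = 1.5000: CF_t = 2.600000, DF = 0.929960, PV = 2.417895
  t = 2.0000: CF_t = 2.600000, DF = 0.907721, PV = 2.360073
  t = 2.5000: CF_t = 2.600000, DF = 0.886013, PV = 2.303634
  t = 3.0000: CF_t = 2.600000, DF = 0.864825, PV = 2.248545
  t = 3.5000: CF_t = 2.600000, DF = 0.844143, PV = 2.194773
  t = 4.0000: CF_t = 2.600000, DF = 0.823957, PV = 2.142287
  t = 4.5000: CF_t = 2.600000, DF = 0.804252, PV = 2.091056
  t = 5.0000: CF_t = 102.600000, DF = 0.785019, PV = 80.542987
Price P = sum_t PV_t = 101.316208
Convexity numerator sum_t t*(t + 1/m) * CF_t / (1+y/m)^(m*t + 2):
  t = 0.5000: term = 1.208948
  t = 1.0000: term = 3.540110
  t = 1.5000: term = 6.910903
  t = 2.0000: term = 11.242725
  t = 2.5000: term = 16.460797
  t = 3.0000: term = 22.494013
  t = 3.5000: term = 29.274785
  t = 4.0000: term = 36.738906
  t = 4.5000: term = 44.825411
  t = 5.0000: term = 2110.262599
Convexity = (1/P) * sum = 2282.959197 / 101.316208 = 22.533011

Answer: Convexity = 22.5330


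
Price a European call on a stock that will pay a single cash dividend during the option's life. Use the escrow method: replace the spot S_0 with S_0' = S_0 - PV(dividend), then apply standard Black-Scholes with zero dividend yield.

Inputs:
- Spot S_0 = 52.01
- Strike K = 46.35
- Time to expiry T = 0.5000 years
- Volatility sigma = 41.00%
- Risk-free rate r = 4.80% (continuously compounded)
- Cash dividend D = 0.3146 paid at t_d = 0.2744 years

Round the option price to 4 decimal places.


Answer: Price = 9.3860

Derivation:
PV(D) = D * exp(-r * t_d) = 0.3146 * 0.98691516 = 0.31048351
S_0' = S_0 - PV(D) = 52.0100 - 0.31048351 = 51.69951649
d1 = (ln(S_0'/K) + (r + sigma^2/2)*T) / (sigma*sqrt(T)) = 0.60449744
d2 = d1 - sigma*sqrt(T) = 0.31458366
exp(-rT) = 0.97628571
N(d1) = 0.72724351; N(d2) = 0.62346111
C = S_0' * N(d1) - K * exp(-rT) * N(d2) = 51.69951649 * 0.72724351 - 46.3500 * 0.97628571 * 0.62346111 = 9.3860


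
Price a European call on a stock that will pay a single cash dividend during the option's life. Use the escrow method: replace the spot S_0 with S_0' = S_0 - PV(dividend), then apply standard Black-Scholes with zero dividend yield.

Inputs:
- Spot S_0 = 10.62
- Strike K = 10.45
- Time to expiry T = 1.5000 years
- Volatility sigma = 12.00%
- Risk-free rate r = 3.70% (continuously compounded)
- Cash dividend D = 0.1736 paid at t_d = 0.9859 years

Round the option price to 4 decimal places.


PV(D) = D * exp(-r * t_d) = 0.1736 * 0.96417902 = 0.16738148
S_0' = S_0 - PV(D) = 10.6200 - 0.16738148 = 10.45261852
d1 = (ln(S_0'/K) + (r + sigma^2/2)*T) / (sigma*sqrt(T)) = 0.45281910
d2 = d1 - sigma*sqrt(T) = 0.30584972
exp(-rT) = 0.94601202
N(d1) = 0.67466050; N(d2) = 0.62014046
C = S_0' * N(d1) - K * exp(-rT) * N(d2) = 10.45261852 * 0.67466050 - 10.4500 * 0.94601202 * 0.62014046 = 0.9214

Answer: Price = 0.9214


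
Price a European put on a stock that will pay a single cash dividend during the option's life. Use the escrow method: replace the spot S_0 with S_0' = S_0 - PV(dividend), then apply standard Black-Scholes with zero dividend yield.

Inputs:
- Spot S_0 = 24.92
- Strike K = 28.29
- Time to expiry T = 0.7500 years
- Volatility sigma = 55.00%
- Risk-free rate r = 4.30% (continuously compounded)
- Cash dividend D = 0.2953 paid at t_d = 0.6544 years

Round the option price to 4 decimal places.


PV(D) = D * exp(-r * t_d) = 0.2953 * 0.97225302 = 0.28710632
S_0' = S_0 - PV(D) = 24.9200 - 0.28710632 = 24.63289368
d1 = (ln(S_0'/K) + (r + sigma^2/2)*T) / (sigma*sqrt(T)) = 0.01524584
d2 = d1 - sigma*sqrt(T) = -0.46106813
exp(-rT) = 0.96826449
N(-d1) = 0.49391803; N(-d2) = 0.67762514
P = K * exp(-rT) * N(-d2) - S_0' * N(-d1) = 28.2900 * 0.96826449 * 0.67762514 - 24.63289368 * 0.49391803 = 6.3950

Answer: Price = 6.3950


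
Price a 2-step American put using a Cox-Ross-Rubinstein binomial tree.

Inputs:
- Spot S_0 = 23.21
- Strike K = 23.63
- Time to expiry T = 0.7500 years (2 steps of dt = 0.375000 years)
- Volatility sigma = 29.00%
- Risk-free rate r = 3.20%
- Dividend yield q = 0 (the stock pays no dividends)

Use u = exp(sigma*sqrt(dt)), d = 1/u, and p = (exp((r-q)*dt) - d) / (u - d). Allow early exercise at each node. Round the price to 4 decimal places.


Answer: Price = V(0,0) = 2.2191

Derivation:
dt = T/N = 0.375000
u = exp(sigma*sqrt(dt)) = 1.194333; d = 1/u = 0.837287
p = (exp((r-q)*dt) - d) / (u - d) = 0.489531
Discount per step: exp(-r*dt) = 0.988072
Stock lattice S(k, i) with i counting down-moves:
  k=0: S(0,0) = 23.2100
  k=1: S(1,0) = 27.7205; S(1,1) = 19.4334
  k=2: S(2,0) = 33.1075; S(2,1) = 23.2100; S(2,2) = 16.2714
Terminal payoffs V(N, i) = max(K - S_T, 0):
  V(2,0) = 0.000000; V(2,1) = 0.420000; V(2,2) = 7.358629
Backward induction: V(k, i) = exp(-r*dt) * [p * V(k+1, i) + (1-p) * V(k+1, i+1)]; then take max(V_cont, immediate exercise) for American.
  V(1,0) = exp(-r*dt) * [p*0.000000 + (1-p)*0.420000] = 0.211840; exercise = 0.000000; V(1,0) = max -> 0.211840
  V(1,1) = exp(-r*dt) * [p*0.420000 + (1-p)*7.358629] = 3.914696; exercise = 4.196562; V(1,1) = max -> 4.196562
  V(0,0) = exp(-r*dt) * [p*0.211840 + (1-p)*4.196562] = 2.219127; exercise = 0.420000; V(0,0) = max -> 2.219127


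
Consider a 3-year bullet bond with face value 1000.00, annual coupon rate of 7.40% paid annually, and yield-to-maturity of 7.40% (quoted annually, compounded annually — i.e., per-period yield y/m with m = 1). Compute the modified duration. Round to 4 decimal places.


Answer: Modified duration = 2.6053

Derivation:
Coupon per period c = face * coupon_rate / m = 74.000000
Periods per year m = 1; per-period yield y/m = 0.074000
Number of cashflows N = 3
Cashflows (t years, CF_t, discount factor 1/(1+y/m)^(m*t), PV):
  t = 1.0000: CF_t = 74.000000, DF = 0.931099, PV = 68.901304
  t = 2.0000: CF_t = 74.000000, DF = 0.866945, PV = 64.153914
  t = 3.0000: CF_t = 1074.000000, DF = 0.807211, PV = 866.944783
Price P = sum_t PV_t = 1000.000000
First compute Macaulay numerator sum_t t * PV_t:
  t * PV_t at t = 1.0000: 68.901304
  t * PV_t at t = 2.0000: 128.307828
  t * PV_t at t = 3.0000: 2600.834348
Macaulay duration D = 2798.043479 / 1000.000000 = 2.798043
Modified duration = D / (1 + y/m) = 2.798043 / (1 + 0.074000) = 2.605255


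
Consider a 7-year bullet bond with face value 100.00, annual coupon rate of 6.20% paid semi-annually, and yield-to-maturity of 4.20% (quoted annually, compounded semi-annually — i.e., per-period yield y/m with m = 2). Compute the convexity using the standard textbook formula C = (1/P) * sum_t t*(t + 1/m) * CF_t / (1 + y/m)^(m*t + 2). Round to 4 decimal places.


Coupon per period c = face * coupon_rate / m = 3.100000
Periods per year m = 2; per-period yield y/m = 0.021000
Number of cashflows N = 14
Cashflows (t years, CF_t, discount factor 1/(1+y/m)^(m*t), PV):
  t = 0.5000: CF_t = 3.100000, DF = 0.979432, PV = 3.036239
  t = 1.0000: CF_t = 3.100000, DF = 0.959287, PV = 2.973789
  t = 1.5000: CF_t = 3.100000, DF = 0.939556, PV = 2.912624
  t = 2.0000: CF_t = 3.100000, DF = 0.920231, PV = 2.852717
  t = 2.5000: CF_t = 3.100000, DF = 0.901304, PV = 2.794042
  t = 3.0000: CF_t = 3.100000, DF = 0.882766, PV = 2.736574
  t = 3.5000: CF_t = 3.100000, DF = 0.864609, PV = 2.680288
  t = 4.0000: CF_t = 3.100000, DF = 0.846826, PV = 2.625160
  t = 4.5000: CF_t = 3.100000, DF = 0.829408, PV = 2.571165
  t = 5.0000: CF_t = 3.100000, DF = 0.812349, PV = 2.518281
  t = 5.5000: CF_t = 3.100000, DF = 0.795640, PV = 2.466485
  t = 6.0000: CF_t = 3.100000, DF = 0.779276, PV = 2.415754
  t = 6.5000: CF_t = 3.100000, DF = 0.763247, PV = 2.366067
  t = 7.0000: CF_t = 103.100000, DF = 0.747549, PV = 77.072292
Price P = sum_t PV_t = 112.021481
Convexity numerator sum_t t*(t + 1/m) * CF_t / (1+y/m)^(m*t + 2):
  t = 0.5000: term = 1.456312
  t = 1.0000: term = 4.279076
  t = 1.5000: term = 8.382127
  t = 2.0000: term = 13.682871
  t = 2.5000: term = 20.102162
  t = 3.0000: term = 27.564179
  t = 3.5000: term = 35.996316
  t = 4.0000: term = 45.329067
  t = 4.5000: term = 55.495919
  t = 5.0000: term = 66.433247
  t = 5.5000: term = 78.080212
  t = 6.0000: term = 90.378663
  t = 6.5000: term = 103.273039
  t = 7.0000: term = 3881.558137
Convexity = (1/P) * sum = 4432.011328 / 112.021481 = 39.563942

Answer: Convexity = 39.5639


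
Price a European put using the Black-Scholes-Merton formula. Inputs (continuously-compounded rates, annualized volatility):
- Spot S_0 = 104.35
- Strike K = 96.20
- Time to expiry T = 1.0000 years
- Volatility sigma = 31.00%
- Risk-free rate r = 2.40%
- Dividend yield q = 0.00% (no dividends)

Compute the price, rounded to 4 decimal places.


d1 = (ln(S/K) + (r - q + 0.5*sigma^2) * T) / (sigma * sqrt(T)) = 0.49474605
d2 = d1 - sigma * sqrt(T) = 0.18474605
exp(-rT) = 0.97628571; exp(-qT) = 1.00000000
P = K * exp(-rT) * N(-d2) - S_0 * exp(-qT) * N(-d1)
N(-d1) = 0.31038970; N(-d2) = 0.42671411
P = 96.2000 * 0.97628571 * 0.42671411 - 104.3500 * 1.00000000 * 0.31038970 = 7.6873

Answer: Price = 7.6873


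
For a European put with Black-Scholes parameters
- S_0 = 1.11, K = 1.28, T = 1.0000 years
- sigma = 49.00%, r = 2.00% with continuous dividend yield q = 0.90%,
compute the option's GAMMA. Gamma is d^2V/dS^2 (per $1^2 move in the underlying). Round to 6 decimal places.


Answer: Gamma = 0.726714

Derivation:
d1 = -0.0233674747; d2 = -0.5133674747
phi(d1) = 0.3988333763; exp(-qT) = 0.9910403788; exp(-rT) = 0.9801986733
Gamma = exp(-qT) * phi(d1) / (S * sigma * sqrt(T)) = 0.9910403788 * 0.3988333763 / (1.1100 * 0.4900 * 1.0000000000) = 0.726714


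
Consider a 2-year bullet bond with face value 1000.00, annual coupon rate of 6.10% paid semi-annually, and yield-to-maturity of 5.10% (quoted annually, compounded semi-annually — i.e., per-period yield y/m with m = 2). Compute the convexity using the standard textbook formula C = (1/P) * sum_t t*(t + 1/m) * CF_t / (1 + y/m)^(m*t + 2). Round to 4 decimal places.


Coupon per period c = face * coupon_rate / m = 30.500000
Periods per year m = 2; per-period yield y/m = 0.025500
Number of cashflows N = 4
Cashflows (t years, CF_t, discount factor 1/(1+y/m)^(m*t), PV):
  t = 0.5000: CF_t = 30.500000, DF = 0.975134, PV = 29.741589
  t = 1.0000: CF_t = 30.500000, DF = 0.950886, PV = 29.002038
  t = 1.5000: CF_t = 30.500000, DF = 0.927242, PV = 28.280875
  t = 2.0000: CF_t = 1030.500000, DF = 0.904185, PV = 931.762735
Price P = sum_t PV_t = 1018.787237
Convexity numerator sum_t t*(t + 1/m) * CF_t / (1+y/m)^(m*t + 2):
  t = 0.5000: term = 14.140438
  t = 1.0000: term = 41.366468
  t = 1.5000: term = 80.675705
  t = 2.0000: term = 4430.002917
Convexity = (1/P) * sum = 4566.185528 / 1018.787237 = 4.481981

Answer: Convexity = 4.4820


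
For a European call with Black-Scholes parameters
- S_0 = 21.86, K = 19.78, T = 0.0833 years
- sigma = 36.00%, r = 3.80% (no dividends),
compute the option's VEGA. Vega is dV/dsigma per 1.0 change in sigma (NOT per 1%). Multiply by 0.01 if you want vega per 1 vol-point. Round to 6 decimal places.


Answer: Vega = 1.458386

Derivation:
d1 = 1.0447356459; d2 = 0.9408333841
phi(d1) = 0.2311531461; exp(-qT) = 1.0000000000; exp(-rT) = 0.9968396046
Vega = S * exp(-qT) * phi(d1) * sqrt(T) = 21.8600 * 1.0000000000 * 0.2311531461 * 0.2886173938 = 1.458386


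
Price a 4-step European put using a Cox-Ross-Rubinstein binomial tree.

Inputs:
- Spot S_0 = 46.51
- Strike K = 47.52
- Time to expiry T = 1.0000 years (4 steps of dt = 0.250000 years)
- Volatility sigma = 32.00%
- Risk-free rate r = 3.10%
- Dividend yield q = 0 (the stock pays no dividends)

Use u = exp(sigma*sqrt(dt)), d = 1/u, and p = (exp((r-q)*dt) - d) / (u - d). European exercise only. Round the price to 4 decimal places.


dt = T/N = 0.250000
u = exp(sigma*sqrt(dt)) = 1.173511; d = 1/u = 0.852144
p = (exp((r-q)*dt) - d) / (u - d) = 0.484295
Discount per step: exp(-r*dt) = 0.992280
Stock lattice S(k, i) with i counting down-moves:
  k=0: S(0,0) = 46.5100
  k=1: S(1,0) = 54.5800; S(1,1) = 39.6332
  k=2: S(2,0) = 64.0502; S(2,1) = 46.5100; S(2,2) = 33.7732
  k=3: S(3,0) = 75.1636; S(3,1) = 54.5800; S(3,2) = 39.6332; S(3,3) = 28.7796
  k=4: S(4,0) = 88.2053; S(4,1) = 64.0502; S(4,2) = 46.5100; S(4,3) = 33.7732; S(4,4) = 24.5244
Terminal payoffs V(N, i) = max(K - S_T, 0):
  V(4,0) = 0.000000; V(4,1) = 0.000000; V(4,2) = 1.010000; V(4,3) = 13.746808; V(4,4) = 22.995629
Backward induction: V(k, i) = exp(-r*dt) * [p * V(k+1, i) + (1-p) * V(k+1, i+1)].
  V(3,0) = exp(-r*dt) * [p*0.000000 + (1-p)*0.000000] = 0.000000
  V(3,1) = exp(-r*dt) * [p*0.000000 + (1-p)*1.010000] = 0.516841
  V(3,2) = exp(-r*dt) * [p*1.010000 + (1-p)*13.746808] = 7.519936
  V(3,3) = exp(-r*dt) * [p*13.746808 + (1-p)*22.995629] = 18.373528
  V(2,0) = exp(-r*dt) * [p*0.000000 + (1-p)*0.516841] = 0.264480
  V(2,1) = exp(-r*dt) * [p*0.516841 + (1-p)*7.519936] = 4.096504
  V(2,2) = exp(-r*dt) * [p*7.519936 + (1-p)*18.373528] = 13.015927
  V(1,0) = exp(-r*dt) * [p*0.264480 + (1-p)*4.096504] = 2.223378
  V(1,1) = exp(-r*dt) * [p*4.096504 + (1-p)*13.015927] = 8.629164
  V(0,0) = exp(-r*dt) * [p*2.223378 + (1-p)*8.629164] = 5.484209

Answer: Price = V(0,0) = 5.4842


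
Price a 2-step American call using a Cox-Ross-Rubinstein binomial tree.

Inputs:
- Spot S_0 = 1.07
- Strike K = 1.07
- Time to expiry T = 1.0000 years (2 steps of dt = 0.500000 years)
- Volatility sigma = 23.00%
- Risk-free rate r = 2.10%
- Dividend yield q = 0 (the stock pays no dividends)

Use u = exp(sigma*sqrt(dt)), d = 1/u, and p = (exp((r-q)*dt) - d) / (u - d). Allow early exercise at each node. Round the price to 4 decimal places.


dt = T/N = 0.500000
u = exp(sigma*sqrt(dt)) = 1.176607; d = 1/u = 0.849902
p = (exp((r-q)*dt) - d) / (u - d) = 0.491739
Discount per step: exp(-r*dt) = 0.989555
Stock lattice S(k, i) with i counting down-moves:
  k=0: S(0,0) = 1.0700
  k=1: S(1,0) = 1.2590; S(1,1) = 0.9094
  k=2: S(2,0) = 1.4813; S(2,1) = 1.0700; S(2,2) = 0.7729
Terminal payoffs V(N, i) = max(S_T - K, 0):
  V(2,0) = 0.411311; V(2,1) = 0.000000; V(2,2) = 0.000000
Backward induction: V(k, i) = exp(-r*dt) * [p * V(k+1, i) + (1-p) * V(k+1, i+1)]; then take max(V_cont, immediate exercise) for American.
  V(1,0) = exp(-r*dt) * [p*0.411311 + (1-p)*0.000000] = 0.200145; exercise = 0.188969; V(1,0) = max -> 0.200145
  V(1,1) = exp(-r*dt) * [p*0.000000 + (1-p)*0.000000] = 0.000000; exercise = 0.000000; V(1,1) = max -> 0.000000
  V(0,0) = exp(-r*dt) * [p*0.200145 + (1-p)*0.000000] = 0.097391; exercise = 0.000000; V(0,0) = max -> 0.097391

Answer: Price = V(0,0) = 0.0974


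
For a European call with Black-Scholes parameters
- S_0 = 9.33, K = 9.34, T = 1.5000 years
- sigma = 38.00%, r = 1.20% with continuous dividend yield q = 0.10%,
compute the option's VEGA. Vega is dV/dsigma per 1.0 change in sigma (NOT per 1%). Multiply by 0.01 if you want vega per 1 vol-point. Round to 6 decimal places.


d1 = 0.2658529254; d2 = -0.1995501258
phi(d1) = 0.3850903018; exp(-qT) = 0.9985011244; exp(-rT) = 0.9821610324
Vega = S * exp(-qT) * phi(d1) * sqrt(T) = 9.3300 * 0.9985011244 * 0.3850903018 * 1.2247448714 = 4.393781

Answer: Vega = 4.393781


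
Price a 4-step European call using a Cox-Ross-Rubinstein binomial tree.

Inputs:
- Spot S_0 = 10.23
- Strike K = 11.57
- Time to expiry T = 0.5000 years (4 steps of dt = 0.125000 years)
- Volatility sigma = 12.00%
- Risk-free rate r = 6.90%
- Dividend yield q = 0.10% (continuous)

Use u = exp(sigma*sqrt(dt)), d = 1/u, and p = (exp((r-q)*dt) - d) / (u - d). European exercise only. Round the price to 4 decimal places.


Answer: Price = V(0,0) = 0.0646

Derivation:
dt = T/N = 0.125000
u = exp(sigma*sqrt(dt)) = 1.043339; d = 1/u = 0.958461
p = (exp((r-q)*dt) - d) / (u - d) = 0.589965
Discount per step: exp(-r*dt) = 0.991412
Stock lattice S(k, i) with i counting down-moves:
  k=0: S(0,0) = 10.2300
  k=1: S(1,0) = 10.6734; S(1,1) = 9.8051
  k=2: S(2,0) = 11.1359; S(2,1) = 10.2300; S(2,2) = 9.3978
  k=3: S(3,0) = 11.6186; S(3,1) = 10.6734; S(3,2) = 9.8051; S(3,3) = 9.0074
  k=4: S(4,0) = 12.1221; S(4,1) = 11.1359; S(4,2) = 10.2300; S(4,3) = 9.3978; S(4,4) = 8.6332
Terminal payoffs V(N, i) = max(S_T - K, 0):
  V(4,0) = 0.552100; V(4,1) = 0.000000; V(4,2) = 0.000000; V(4,3) = 0.000000; V(4,4) = 0.000000
Backward induction: V(k, i) = exp(-r*dt) * [p * V(k+1, i) + (1-p) * V(k+1, i+1)].
  V(3,0) = exp(-r*dt) * [p*0.552100 + (1-p)*0.000000] = 0.322922
  V(3,1) = exp(-r*dt) * [p*0.000000 + (1-p)*0.000000] = 0.000000
  V(3,2) = exp(-r*dt) * [p*0.000000 + (1-p)*0.000000] = 0.000000
  V(3,3) = exp(-r*dt) * [p*0.000000 + (1-p)*0.000000] = 0.000000
  V(2,0) = exp(-r*dt) * [p*0.322922 + (1-p)*0.000000] = 0.188877
  V(2,1) = exp(-r*dt) * [p*0.000000 + (1-p)*0.000000] = 0.000000
  V(2,2) = exp(-r*dt) * [p*0.000000 + (1-p)*0.000000] = 0.000000
  V(1,0) = exp(-r*dt) * [p*0.188877 + (1-p)*0.000000] = 0.110474
  V(1,1) = exp(-r*dt) * [p*0.000000 + (1-p)*0.000000] = 0.000000
  V(0,0) = exp(-r*dt) * [p*0.110474 + (1-p)*0.000000] = 0.064616


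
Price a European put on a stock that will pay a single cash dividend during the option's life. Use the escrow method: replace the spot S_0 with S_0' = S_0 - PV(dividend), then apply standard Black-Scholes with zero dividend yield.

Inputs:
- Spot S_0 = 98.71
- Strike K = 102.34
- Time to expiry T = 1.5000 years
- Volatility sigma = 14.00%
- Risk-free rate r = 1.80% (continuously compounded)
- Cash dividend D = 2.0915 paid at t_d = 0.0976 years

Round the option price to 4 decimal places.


PV(D) = D * exp(-r * t_d) = 2.0915 * 0.99824474 = 2.08782888
S_0' = S_0 - PV(D) = 98.7100 - 2.08782888 = 96.62217112
d1 = (ln(S_0'/K) + (r + sigma^2/2)*T) / (sigma*sqrt(T)) = -0.09210299
d2 = d1 - sigma*sqrt(T) = -0.26356728
exp(-rT) = 0.97336124
N(-d1) = 0.53669190; N(-d2) = 0.60394331
P = K * exp(-rT) * N(-d2) - S_0' * N(-d1) = 102.3400 * 0.97336124 * 0.60394331 - 96.62217112 * 0.53669190 = 8.3047

Answer: Price = 8.3047


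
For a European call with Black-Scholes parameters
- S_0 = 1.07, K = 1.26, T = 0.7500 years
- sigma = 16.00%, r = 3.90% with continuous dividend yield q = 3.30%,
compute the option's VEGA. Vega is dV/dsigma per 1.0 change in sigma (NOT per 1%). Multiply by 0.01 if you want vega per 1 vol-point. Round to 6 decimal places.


Answer: Vega = 0.201742

Derivation:
d1 = -1.0778629576; d2 = -1.2164270222
phi(d1) = 0.2231674682; exp(-qT) = 0.9755537700; exp(-rT) = 0.9711736407
Vega = S * exp(-qT) * phi(d1) * sqrt(T) = 1.0700 * 0.9755537700 * 0.2231674682 * 0.8660254038 = 0.201742


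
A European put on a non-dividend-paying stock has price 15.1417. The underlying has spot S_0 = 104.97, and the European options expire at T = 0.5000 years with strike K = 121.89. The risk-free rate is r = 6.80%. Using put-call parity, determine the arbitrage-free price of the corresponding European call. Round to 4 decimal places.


Put-call parity: C - P = S_0 * exp(-qT) - K * exp(-rT).
S_0 * exp(-qT) = 104.9700 * 1.00000000 = 104.97000000
K * exp(-rT) = 121.8900 * 0.96657150 = 117.81540070
C = P + S*exp(-qT) - K*exp(-rT)
C = 15.1417 + 104.97000000 - 117.81540070 = 2.2963

Answer: Call price = 2.2963


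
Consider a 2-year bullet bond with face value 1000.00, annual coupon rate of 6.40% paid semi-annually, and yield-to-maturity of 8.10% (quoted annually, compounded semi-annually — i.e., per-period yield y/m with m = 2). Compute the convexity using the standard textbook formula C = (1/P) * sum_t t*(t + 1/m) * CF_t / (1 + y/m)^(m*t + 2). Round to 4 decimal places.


Answer: Convexity = 4.3337

Derivation:
Coupon per period c = face * coupon_rate / m = 32.000000
Periods per year m = 2; per-period yield y/m = 0.040500
Number of cashflows N = 4
Cashflows (t years, CF_t, discount factor 1/(1+y/m)^(m*t), PV):
  t = 0.5000: CF_t = 32.000000, DF = 0.961076, PV = 30.754445
  t = 1.0000: CF_t = 32.000000, DF = 0.923668, PV = 29.557371
  t = 1.5000: CF_t = 32.000000, DF = 0.887715, PV = 28.406892
  t = 2.0000: CF_t = 1032.000000, DF = 0.853162, PV = 880.463505
Price P = sum_t PV_t = 969.182213
Convexity numerator sum_t t*(t + 1/m) * CF_t / (1+y/m)^(m*t + 2):
  t = 0.5000: term = 14.203446
  t = 1.0000: term = 40.951791
  t = 1.5000: term = 78.715600
  t = 2.0000: term = 4066.279194
Convexity = (1/P) * sum = 4200.150031 / 969.182213 = 4.333705


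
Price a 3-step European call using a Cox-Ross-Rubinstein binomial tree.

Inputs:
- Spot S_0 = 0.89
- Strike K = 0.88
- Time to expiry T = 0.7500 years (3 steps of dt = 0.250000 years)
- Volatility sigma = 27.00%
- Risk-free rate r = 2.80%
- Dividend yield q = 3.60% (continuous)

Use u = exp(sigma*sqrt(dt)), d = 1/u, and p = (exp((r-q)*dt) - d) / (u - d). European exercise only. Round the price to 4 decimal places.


Answer: Price = V(0,0) = 0.0894

Derivation:
dt = T/N = 0.250000
u = exp(sigma*sqrt(dt)) = 1.144537; d = 1/u = 0.873716
p = (exp((r-q)*dt) - d) / (u - d) = 0.458924
Discount per step: exp(-r*dt) = 0.993024
Stock lattice S(k, i) with i counting down-moves:
  k=0: S(0,0) = 0.8900
  k=1: S(1,0) = 1.0186; S(1,1) = 0.7776
  k=2: S(2,0) = 1.1659; S(2,1) = 0.8900; S(2,2) = 0.6794
  k=3: S(3,0) = 1.3344; S(3,1) = 1.0186; S(3,2) = 0.7776; S(3,3) = 0.5936
Terminal payoffs V(N, i) = max(S_T - K, 0):
  V(3,0) = 0.454379; V(3,1) = 0.138638; V(3,2) = 0.000000; V(3,3) = 0.000000
Backward induction: V(k, i) = exp(-r*dt) * [p * V(k+1, i) + (1-p) * V(k+1, i+1)].
  V(2,0) = exp(-r*dt) * [p*0.454379 + (1-p)*0.138638] = 0.281561
  V(2,1) = exp(-r*dt) * [p*0.138638 + (1-p)*0.000000] = 0.063180
  V(2,2) = exp(-r*dt) * [p*0.000000 + (1-p)*0.000000] = 0.000000
  V(1,0) = exp(-r*dt) * [p*0.281561 + (1-p)*0.063180] = 0.162261
  V(1,1) = exp(-r*dt) * [p*0.063180 + (1-p)*0.000000] = 0.028793
  V(0,0) = exp(-r*dt) * [p*0.162261 + (1-p)*0.028793] = 0.089416


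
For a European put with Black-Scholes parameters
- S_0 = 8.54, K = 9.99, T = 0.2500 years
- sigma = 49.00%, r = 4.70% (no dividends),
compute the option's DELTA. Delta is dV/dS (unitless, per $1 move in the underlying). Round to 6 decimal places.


Answer: Delta = -0.680693

Derivation:
d1 = -0.4696370811; d2 = -0.7146370811
phi(d1) = 0.3572862395; exp(-qT) = 1.0000000000; exp(-rT) = 0.9883187617
N(-d1) = 0.6806928363
Delta = -exp(-qT) * N(-d1) = -1.0000000000 * 0.6806928363 = -0.680693


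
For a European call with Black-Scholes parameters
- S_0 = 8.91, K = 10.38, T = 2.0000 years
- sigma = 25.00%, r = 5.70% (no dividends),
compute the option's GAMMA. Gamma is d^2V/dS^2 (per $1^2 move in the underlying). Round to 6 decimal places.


d1 = 0.0672977954; d2 = -0.2862555952
phi(d1) = 0.3980398991; exp(-qT) = 1.0000000000; exp(-rT) = 0.8922579559
Gamma = exp(-qT) * phi(d1) / (S * sigma * sqrt(T)) = 1.0000000000 * 0.3980398991 / (8.9100 * 0.2500 * 1.4142135624) = 0.126355

Answer: Gamma = 0.126355


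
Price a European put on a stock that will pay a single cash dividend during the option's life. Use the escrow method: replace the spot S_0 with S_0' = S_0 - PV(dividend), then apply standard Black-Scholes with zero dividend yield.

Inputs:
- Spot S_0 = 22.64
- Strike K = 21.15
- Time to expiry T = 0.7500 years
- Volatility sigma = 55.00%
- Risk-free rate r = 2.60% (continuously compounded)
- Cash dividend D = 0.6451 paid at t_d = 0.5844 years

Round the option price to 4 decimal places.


PV(D) = D * exp(-r * t_d) = 0.6451 * 0.98492045 = 0.63537218
S_0' = S_0 - PV(D) = 22.6400 - 0.63537218 = 22.00462782
d1 = (ln(S_0'/K) + (r + sigma^2/2)*T) / (sigma*sqrt(T)) = 0.36226185
d2 = d1 - sigma*sqrt(T) = -0.11405212
exp(-rT) = 0.98068890
N(-d1) = 0.35857818; N(-d2) = 0.54540176
P = K * exp(-rT) * N(-d2) - S_0' * N(-d1) = 21.1500 * 0.98068890 * 0.54540176 - 22.00462782 * 0.35857818 = 3.4221

Answer: Price = 3.4221


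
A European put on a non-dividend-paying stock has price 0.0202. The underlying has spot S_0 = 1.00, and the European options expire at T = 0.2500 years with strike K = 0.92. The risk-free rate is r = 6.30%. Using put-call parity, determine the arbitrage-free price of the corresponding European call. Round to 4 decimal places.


Put-call parity: C - P = S_0 * exp(-qT) - K * exp(-rT).
S_0 * exp(-qT) = 1.0000 * 1.00000000 = 1.00000000
K * exp(-rT) = 0.9200 * 0.98437338 = 0.90562351
C = P + S*exp(-qT) - K*exp(-rT)
C = 0.0202 + 1.00000000 - 0.90562351 = 0.1146

Answer: Call price = 0.1146


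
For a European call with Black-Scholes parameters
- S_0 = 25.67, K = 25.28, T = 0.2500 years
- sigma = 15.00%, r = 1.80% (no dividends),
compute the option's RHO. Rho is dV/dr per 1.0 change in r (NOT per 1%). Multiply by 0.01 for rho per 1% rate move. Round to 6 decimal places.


d1 = 0.3016256747; d2 = 0.2266256747
phi(d1) = 0.3812013533; exp(-qT) = 1.0000000000; exp(-rT) = 0.9955101098
N(d2) = 0.5896425869
Rho = K*T*exp(-rT)*N(d2) = 25.2800 * 0.2500 * 0.9955101098 * 0.5896425869 = 3.709809

Answer: Rho = 3.709809


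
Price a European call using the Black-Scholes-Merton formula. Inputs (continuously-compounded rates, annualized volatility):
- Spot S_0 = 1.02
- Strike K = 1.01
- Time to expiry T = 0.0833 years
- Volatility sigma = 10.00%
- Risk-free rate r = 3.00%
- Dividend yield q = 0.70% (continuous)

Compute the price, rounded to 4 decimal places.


d1 = (ln(S/K) + (r - q + 0.5*sigma^2) * T) / (sigma * sqrt(T)) = 0.42217471
d2 = d1 - sigma * sqrt(T) = 0.39331297
exp(-rT) = 0.99750412; exp(-qT) = 0.99941707
C = S_0 * exp(-qT) * N(d1) - K * exp(-rT) * N(d2)
N(d1) = 0.66355125; N(d2) = 0.65295583
C = 1.0200 * 0.99941707 * 0.66355125 - 1.0100 * 0.99750412 * 0.65295583 = 0.0186

Answer: Price = 0.0186


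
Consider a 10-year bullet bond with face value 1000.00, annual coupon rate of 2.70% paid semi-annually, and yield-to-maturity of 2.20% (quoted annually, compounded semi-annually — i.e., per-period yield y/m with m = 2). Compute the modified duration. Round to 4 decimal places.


Answer: Modified duration = 8.7650

Derivation:
Coupon per period c = face * coupon_rate / m = 13.500000
Periods per year m = 2; per-period yield y/m = 0.011000
Number of cashflows N = 20
Cashflows (t years, CF_t, discount factor 1/(1+y/m)^(m*t), PV):
  t = 0.5000: CF_t = 13.500000, DF = 0.989120, PV = 13.353116
  t = 1.0000: CF_t = 13.500000, DF = 0.978358, PV = 13.207830
  t = 1.5000: CF_t = 13.500000, DF = 0.967713, PV = 13.064124
  t = 2.0000: CF_t = 13.500000, DF = 0.957184, PV = 12.921982
  t = 2.5000: CF_t = 13.500000, DF = 0.946769, PV = 12.781387
  t = 3.0000: CF_t = 13.500000, DF = 0.936468, PV = 12.642322
  t = 3.5000: CF_t = 13.500000, DF = 0.926279, PV = 12.504769
  t = 4.0000: CF_t = 13.500000, DF = 0.916201, PV = 12.368713
  t = 4.5000: CF_t = 13.500000, DF = 0.906232, PV = 12.234138
  t = 5.0000: CF_t = 13.500000, DF = 0.896372, PV = 12.101027
  t = 5.5000: CF_t = 13.500000, DF = 0.886620, PV = 11.969364
  t = 6.0000: CF_t = 13.500000, DF = 0.876973, PV = 11.839133
  t = 6.5000: CF_t = 13.500000, DF = 0.867431, PV = 11.710320
  t = 7.0000: CF_t = 13.500000, DF = 0.857993, PV = 11.582908
  t = 7.5000: CF_t = 13.500000, DF = 0.848658, PV = 11.456882
  t = 8.0000: CF_t = 13.500000, DF = 0.839424, PV = 11.332227
  t = 8.5000: CF_t = 13.500000, DF = 0.830291, PV = 11.208929
  t = 9.0000: CF_t = 13.500000, DF = 0.821257, PV = 11.086972
  t = 9.5000: CF_t = 13.500000, DF = 0.812322, PV = 10.966343
  t = 10.0000: CF_t = 1013.500000, DF = 0.803483, PV = 814.330388
Price P = sum_t PV_t = 1044.662872
First compute Macaulay numerator sum_t t * PV_t:
  t * PV_t at t = 0.5000: 6.676558
  t * PV_t at t = 1.0000: 13.207830
  t * PV_t at t = 1.5000: 19.596186
  t * PV_t at t = 2.0000: 25.843965
  t * PV_t at t = 2.5000: 31.953468
  t * PV_t at t = 3.0000: 37.926965
  t * PV_t at t = 3.5000: 43.766692
  t * PV_t at t = 4.0000: 49.474853
  t * PV_t at t = 4.5000: 55.053620
  t * PV_t at t = 5.0000: 60.505133
  t * PV_t at t = 5.5000: 65.831499
  t * PV_t at t = 6.0000: 71.034798
  t * PV_t at t = 6.5000: 76.117077
  t * PV_t at t = 7.0000: 81.080353
  t * PV_t at t = 7.5000: 85.926614
  t * PV_t at t = 8.0000: 90.657819
  t * PV_t at t = 8.5000: 95.275898
  t * PV_t at t = 9.0000: 99.782752
  t * PV_t at t = 9.5000: 104.180255
  t * PV_t at t = 10.0000: 8143.303875
Macaulay duration D = 9257.196210 / 1044.662872 = 8.861420
Modified duration = D / (1 + y/m) = 8.861420 / (1 + 0.011000) = 8.765005


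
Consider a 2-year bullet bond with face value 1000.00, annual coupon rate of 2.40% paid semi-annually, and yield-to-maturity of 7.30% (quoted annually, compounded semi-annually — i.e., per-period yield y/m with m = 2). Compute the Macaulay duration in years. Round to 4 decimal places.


Answer: Macaulay duration = 1.9627 years

Derivation:
Coupon per period c = face * coupon_rate / m = 12.000000
Periods per year m = 2; per-period yield y/m = 0.036500
Number of cashflows N = 4
Cashflows (t years, CF_t, discount factor 1/(1+y/m)^(m*t), PV):
  t = 0.5000: CF_t = 12.000000, DF = 0.964785, PV = 11.577424
  t = 1.0000: CF_t = 12.000000, DF = 0.930811, PV = 11.169729
  t = 1.5000: CF_t = 12.000000, DF = 0.898033, PV = 10.776391
  t = 2.0000: CF_t = 1012.000000, DF = 0.866409, PV = 876.805543
Price P = sum_t PV_t = 910.329087
Macaulay numerator sum_t t * PV_t:
  t * PV_t at t = 0.5000: 5.788712
  t * PV_t at t = 1.0000: 11.169729
  t * PV_t at t = 1.5000: 16.164586
  t * PV_t at t = 2.0000: 1753.611086
Macaulay duration D = (sum_t t * PV_t) / P = 1786.734113 / 910.329087 = 1.962734
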